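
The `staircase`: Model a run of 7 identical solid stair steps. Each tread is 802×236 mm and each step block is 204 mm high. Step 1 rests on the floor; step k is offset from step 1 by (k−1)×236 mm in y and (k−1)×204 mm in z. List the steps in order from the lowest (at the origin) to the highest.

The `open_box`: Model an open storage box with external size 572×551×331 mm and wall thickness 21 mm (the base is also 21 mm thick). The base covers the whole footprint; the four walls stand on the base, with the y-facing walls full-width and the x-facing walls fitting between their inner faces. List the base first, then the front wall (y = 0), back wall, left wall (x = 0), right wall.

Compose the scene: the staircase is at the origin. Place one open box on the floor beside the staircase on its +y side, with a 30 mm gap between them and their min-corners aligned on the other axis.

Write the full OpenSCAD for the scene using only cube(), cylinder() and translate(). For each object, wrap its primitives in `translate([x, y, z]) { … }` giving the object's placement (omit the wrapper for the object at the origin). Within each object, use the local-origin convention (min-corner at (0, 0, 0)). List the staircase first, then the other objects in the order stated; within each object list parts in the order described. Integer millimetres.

cube([802, 236, 204]);
translate([0, 236, 204]) cube([802, 236, 204]);
translate([0, 472, 408]) cube([802, 236, 204]);
translate([0, 708, 612]) cube([802, 236, 204]);
translate([0, 944, 816]) cube([802, 236, 204]);
translate([0, 1180, 1020]) cube([802, 236, 204]);
translate([0, 1416, 1224]) cube([802, 236, 204]);
translate([0, 1682, 0]) {
  cube([572, 551, 21]);
  translate([0, 0, 21]) cube([572, 21, 310]);
  translate([0, 530, 21]) cube([572, 21, 310]);
  translate([0, 21, 21]) cube([21, 509, 310]);
  translate([551, 21, 21]) cube([21, 509, 310]);
}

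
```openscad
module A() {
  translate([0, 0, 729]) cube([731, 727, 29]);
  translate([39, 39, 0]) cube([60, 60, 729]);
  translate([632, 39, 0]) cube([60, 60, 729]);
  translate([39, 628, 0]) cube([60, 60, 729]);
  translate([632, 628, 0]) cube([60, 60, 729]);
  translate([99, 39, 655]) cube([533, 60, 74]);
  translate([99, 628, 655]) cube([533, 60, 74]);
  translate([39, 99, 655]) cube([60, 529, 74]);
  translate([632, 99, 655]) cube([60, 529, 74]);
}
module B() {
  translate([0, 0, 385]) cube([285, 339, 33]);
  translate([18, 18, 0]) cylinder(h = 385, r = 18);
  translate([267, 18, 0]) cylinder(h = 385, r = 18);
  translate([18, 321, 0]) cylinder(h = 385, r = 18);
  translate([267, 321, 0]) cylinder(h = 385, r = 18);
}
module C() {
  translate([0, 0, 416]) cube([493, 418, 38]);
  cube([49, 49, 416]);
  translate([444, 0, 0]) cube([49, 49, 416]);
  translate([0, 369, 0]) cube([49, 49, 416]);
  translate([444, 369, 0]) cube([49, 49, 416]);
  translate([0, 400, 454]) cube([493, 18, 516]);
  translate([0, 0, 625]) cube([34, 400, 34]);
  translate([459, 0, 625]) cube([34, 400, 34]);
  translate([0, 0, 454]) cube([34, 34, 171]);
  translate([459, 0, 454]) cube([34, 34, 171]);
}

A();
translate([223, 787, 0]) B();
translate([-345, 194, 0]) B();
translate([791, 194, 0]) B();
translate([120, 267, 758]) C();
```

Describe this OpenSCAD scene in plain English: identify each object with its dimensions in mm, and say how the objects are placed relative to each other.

A is a table with a 731×727 mm rectangular top, 29 mm thick, top surface at z = 758 mm, supported by four 60×60 mm square legs, each inset 39 mm from the nearest pair of top edges, running from the floor. Four apron rails, 60 mm thick and 74 mm tall, run between adjacent legs with their top edges flush with the underside of the top and their outer faces flush with the legs' outer faces.

B is a four-legged stool. The seat is 285×339 mm, 33 mm thick, top at z = 418 mm. It stands on four round legs, each 36 mm in diameter, from z = 0 to the seat underside, each leg's axis is inset half a diameter from the nearest pair of seat edges (so the leg's bounding box is flush with the corner).

C is a chair. The seat is a 493×418×38 mm slab with its top at z = 454 mm, on four 49×49 mm corner legs (flush with the seat edges, standing on z = 0). A flat backrest 18 mm thick, 516 mm tall, spans the full seat width and rises from the seat top along its +y edge, rear face flush with the rear of the seat. Two armrests of 34×34 mm section run along each side from the seat's front edge to the front of the backrest, top faces 205 mm above the seat top and outer faces flush with the seat's x-edges; a 34×34 mm post under the front of each armrest stands on the seat at the front corner.

Three stools sit around the table at the +y, −x, +x sides. The chair is on top of the table.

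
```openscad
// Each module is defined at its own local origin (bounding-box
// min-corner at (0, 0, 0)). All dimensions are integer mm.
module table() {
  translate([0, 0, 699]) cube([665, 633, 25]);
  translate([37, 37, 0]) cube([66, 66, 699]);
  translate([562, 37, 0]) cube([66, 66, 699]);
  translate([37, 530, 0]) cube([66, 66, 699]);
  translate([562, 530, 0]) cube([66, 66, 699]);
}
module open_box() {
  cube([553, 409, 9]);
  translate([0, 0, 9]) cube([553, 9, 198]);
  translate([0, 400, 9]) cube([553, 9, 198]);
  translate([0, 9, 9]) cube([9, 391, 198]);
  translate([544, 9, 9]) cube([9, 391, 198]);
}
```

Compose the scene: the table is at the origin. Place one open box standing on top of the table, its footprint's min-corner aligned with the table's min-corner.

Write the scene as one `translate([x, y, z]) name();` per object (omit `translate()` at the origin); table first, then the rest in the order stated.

table();
translate([0, 0, 724]) open_box();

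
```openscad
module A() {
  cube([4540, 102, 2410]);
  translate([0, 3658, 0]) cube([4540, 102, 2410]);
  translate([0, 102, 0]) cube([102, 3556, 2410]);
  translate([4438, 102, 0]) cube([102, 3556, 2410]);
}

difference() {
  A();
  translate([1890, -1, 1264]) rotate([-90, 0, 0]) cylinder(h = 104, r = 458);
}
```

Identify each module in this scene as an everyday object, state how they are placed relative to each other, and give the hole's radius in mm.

The subtracted cylinder has r = 458 mm.

A is a house frame. The house frame has a circular hole through its front wall. The hole's radius is 458 mm.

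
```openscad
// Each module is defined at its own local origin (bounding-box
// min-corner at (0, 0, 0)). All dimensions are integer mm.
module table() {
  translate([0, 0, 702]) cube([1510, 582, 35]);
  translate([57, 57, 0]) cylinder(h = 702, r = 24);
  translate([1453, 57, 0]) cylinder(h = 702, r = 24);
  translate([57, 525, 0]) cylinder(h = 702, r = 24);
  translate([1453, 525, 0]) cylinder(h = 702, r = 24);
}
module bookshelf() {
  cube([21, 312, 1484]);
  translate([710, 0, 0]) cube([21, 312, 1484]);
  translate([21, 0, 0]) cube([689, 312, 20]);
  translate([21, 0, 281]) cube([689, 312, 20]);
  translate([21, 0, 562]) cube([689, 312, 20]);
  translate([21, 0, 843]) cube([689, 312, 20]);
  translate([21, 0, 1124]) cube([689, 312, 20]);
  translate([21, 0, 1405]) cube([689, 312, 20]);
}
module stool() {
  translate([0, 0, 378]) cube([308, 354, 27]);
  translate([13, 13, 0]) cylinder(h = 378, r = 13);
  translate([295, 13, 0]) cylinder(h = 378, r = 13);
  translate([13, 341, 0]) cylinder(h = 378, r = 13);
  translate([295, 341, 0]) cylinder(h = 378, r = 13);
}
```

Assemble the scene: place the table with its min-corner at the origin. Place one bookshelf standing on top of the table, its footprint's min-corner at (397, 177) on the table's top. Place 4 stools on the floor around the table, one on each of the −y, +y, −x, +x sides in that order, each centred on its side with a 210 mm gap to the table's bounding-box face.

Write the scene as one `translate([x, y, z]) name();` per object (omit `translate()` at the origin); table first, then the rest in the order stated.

table();
translate([397, 177, 737]) bookshelf();
translate([601, -564, 0]) stool();
translate([601, 792, 0]) stool();
translate([-518, 114, 0]) stool();
translate([1720, 114, 0]) stool();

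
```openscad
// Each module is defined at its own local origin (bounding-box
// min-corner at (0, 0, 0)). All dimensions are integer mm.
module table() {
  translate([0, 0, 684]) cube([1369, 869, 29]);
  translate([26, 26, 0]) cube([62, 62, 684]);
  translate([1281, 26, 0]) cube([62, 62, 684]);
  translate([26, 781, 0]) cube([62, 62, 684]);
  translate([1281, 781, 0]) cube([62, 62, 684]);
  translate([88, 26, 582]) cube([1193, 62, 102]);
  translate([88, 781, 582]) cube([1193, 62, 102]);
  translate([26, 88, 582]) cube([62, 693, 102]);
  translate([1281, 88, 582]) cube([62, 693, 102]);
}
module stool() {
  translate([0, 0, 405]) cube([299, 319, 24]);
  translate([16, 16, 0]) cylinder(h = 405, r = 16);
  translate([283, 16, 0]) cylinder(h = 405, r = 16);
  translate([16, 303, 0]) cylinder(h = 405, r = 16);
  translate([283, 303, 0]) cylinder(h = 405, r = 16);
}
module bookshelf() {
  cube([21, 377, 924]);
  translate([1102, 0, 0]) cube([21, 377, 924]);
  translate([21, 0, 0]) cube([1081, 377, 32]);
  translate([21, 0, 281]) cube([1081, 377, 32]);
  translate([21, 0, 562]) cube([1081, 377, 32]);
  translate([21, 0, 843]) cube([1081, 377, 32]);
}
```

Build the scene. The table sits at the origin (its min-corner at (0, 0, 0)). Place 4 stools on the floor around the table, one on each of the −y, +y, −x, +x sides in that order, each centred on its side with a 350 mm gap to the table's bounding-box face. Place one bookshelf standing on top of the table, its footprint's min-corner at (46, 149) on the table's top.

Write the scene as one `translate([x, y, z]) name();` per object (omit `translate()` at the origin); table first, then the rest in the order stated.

table();
translate([535, -669, 0]) stool();
translate([535, 1219, 0]) stool();
translate([-649, 275, 0]) stool();
translate([1719, 275, 0]) stool();
translate([46, 149, 713]) bookshelf();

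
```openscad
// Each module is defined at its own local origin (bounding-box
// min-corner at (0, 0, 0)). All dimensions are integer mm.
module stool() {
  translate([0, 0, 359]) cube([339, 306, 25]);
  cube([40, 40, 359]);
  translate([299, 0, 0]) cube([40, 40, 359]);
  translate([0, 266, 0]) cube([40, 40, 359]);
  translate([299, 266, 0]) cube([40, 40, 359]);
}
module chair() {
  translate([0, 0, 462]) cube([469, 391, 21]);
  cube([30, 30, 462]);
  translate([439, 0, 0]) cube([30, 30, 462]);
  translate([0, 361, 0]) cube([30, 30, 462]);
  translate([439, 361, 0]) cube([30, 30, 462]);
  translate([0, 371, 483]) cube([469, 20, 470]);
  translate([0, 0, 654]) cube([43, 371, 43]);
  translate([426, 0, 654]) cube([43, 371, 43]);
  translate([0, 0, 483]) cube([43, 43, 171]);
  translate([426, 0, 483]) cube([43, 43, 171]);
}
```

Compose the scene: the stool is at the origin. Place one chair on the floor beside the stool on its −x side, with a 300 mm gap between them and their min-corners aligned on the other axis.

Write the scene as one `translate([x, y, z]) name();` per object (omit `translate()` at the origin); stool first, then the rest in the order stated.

stool();
translate([-769, 0, 0]) chair();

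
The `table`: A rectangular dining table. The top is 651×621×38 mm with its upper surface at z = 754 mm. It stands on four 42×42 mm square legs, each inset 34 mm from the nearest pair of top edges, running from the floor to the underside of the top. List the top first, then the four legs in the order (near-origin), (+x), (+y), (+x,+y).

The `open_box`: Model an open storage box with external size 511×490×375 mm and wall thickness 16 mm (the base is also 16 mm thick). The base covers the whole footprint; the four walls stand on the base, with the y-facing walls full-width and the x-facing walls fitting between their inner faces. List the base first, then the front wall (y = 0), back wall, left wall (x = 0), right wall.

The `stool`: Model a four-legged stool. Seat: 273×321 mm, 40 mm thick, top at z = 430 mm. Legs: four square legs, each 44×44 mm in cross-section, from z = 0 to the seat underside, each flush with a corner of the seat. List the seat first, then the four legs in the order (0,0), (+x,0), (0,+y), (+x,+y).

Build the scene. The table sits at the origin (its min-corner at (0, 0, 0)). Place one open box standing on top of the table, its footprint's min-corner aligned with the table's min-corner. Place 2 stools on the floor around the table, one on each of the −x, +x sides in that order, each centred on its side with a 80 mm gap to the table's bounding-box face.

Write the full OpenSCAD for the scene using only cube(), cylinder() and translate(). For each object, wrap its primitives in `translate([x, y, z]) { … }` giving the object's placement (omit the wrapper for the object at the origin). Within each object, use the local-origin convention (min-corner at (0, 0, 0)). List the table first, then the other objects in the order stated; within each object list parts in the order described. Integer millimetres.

translate([0, 0, 716]) cube([651, 621, 38]);
translate([34, 34, 0]) cube([42, 42, 716]);
translate([575, 34, 0]) cube([42, 42, 716]);
translate([34, 545, 0]) cube([42, 42, 716]);
translate([575, 545, 0]) cube([42, 42, 716]);
translate([0, 0, 754]) {
  cube([511, 490, 16]);
  translate([0, 0, 16]) cube([511, 16, 359]);
  translate([0, 474, 16]) cube([511, 16, 359]);
  translate([0, 16, 16]) cube([16, 458, 359]);
  translate([495, 16, 16]) cube([16, 458, 359]);
}
translate([-353, 150, 0]) {
  translate([0, 0, 390]) cube([273, 321, 40]);
  cube([44, 44, 390]);
  translate([229, 0, 0]) cube([44, 44, 390]);
  translate([0, 277, 0]) cube([44, 44, 390]);
  translate([229, 277, 0]) cube([44, 44, 390]);
}
translate([731, 150, 0]) {
  translate([0, 0, 390]) cube([273, 321, 40]);
  cube([44, 44, 390]);
  translate([229, 0, 0]) cube([44, 44, 390]);
  translate([0, 277, 0]) cube([44, 44, 390]);
  translate([229, 277, 0]) cube([44, 44, 390]);
}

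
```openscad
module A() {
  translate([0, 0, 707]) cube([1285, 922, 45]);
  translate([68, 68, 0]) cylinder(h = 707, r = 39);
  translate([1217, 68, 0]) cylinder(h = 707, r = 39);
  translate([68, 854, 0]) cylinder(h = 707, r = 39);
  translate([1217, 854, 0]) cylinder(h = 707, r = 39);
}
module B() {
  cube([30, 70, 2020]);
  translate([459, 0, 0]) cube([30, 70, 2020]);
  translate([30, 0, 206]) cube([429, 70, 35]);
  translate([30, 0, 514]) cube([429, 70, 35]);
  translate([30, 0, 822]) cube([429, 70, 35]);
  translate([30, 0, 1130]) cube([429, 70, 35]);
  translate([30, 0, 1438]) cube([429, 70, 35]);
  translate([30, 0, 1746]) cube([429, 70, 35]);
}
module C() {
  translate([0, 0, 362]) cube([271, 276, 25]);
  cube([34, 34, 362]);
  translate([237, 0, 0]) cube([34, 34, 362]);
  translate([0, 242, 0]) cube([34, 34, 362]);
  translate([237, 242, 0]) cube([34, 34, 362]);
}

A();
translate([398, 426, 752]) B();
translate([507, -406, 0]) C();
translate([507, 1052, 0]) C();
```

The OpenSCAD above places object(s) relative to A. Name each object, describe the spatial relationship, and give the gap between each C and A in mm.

Each stool's nearest face is 130 mm from the table's bounding box.

A is a table. B is a ladder. C is a stool. The ladder is on top of the table, centred. Two stools sit around the table at the −y, +y sides. The gap between each stool and the table is 130 mm.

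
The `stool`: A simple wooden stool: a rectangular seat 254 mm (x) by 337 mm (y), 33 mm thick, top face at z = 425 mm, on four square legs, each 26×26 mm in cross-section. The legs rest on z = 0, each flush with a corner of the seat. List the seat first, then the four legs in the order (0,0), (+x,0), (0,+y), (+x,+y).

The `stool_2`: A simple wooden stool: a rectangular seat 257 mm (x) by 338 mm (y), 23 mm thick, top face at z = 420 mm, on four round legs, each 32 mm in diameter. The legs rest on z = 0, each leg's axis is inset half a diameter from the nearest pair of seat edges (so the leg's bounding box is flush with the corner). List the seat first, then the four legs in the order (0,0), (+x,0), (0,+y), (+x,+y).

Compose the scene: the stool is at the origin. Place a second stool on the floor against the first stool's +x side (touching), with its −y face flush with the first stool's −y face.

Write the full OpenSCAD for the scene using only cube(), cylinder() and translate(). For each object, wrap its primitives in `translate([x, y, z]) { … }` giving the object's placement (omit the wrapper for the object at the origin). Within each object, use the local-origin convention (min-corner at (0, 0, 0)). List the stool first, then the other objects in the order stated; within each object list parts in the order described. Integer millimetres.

translate([0, 0, 392]) cube([254, 337, 33]);
cube([26, 26, 392]);
translate([228, 0, 0]) cube([26, 26, 392]);
translate([0, 311, 0]) cube([26, 26, 392]);
translate([228, 311, 0]) cube([26, 26, 392]);
translate([254, 0, 0]) {
  translate([0, 0, 397]) cube([257, 338, 23]);
  translate([16, 16, 0]) cylinder(h = 397, r = 16);
  translate([241, 16, 0]) cylinder(h = 397, r = 16);
  translate([16, 322, 0]) cylinder(h = 397, r = 16);
  translate([241, 322, 0]) cylinder(h = 397, r = 16);
}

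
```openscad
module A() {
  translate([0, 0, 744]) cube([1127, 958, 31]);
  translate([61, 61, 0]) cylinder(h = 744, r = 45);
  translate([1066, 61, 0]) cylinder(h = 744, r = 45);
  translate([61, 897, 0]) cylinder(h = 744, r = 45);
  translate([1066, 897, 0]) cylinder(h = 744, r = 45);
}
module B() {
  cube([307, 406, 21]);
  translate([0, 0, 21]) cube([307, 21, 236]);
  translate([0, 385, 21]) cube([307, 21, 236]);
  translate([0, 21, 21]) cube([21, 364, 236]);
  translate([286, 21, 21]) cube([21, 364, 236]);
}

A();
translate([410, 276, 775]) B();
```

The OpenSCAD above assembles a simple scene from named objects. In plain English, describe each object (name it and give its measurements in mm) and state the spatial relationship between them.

A is a table with a 1127×958 mm rectangular top, 31 mm thick, top surface at z = 775 mm, supported by four round legs of 90 mm diameter, each leg's bounding box inset 16 mm from the nearest pair of top edges, running from the floor.

B is an open-topped rectangular box: outside dimensions 307×406×257 mm, with a uniform wall and base thickness of 21 mm. The base is a full 307×406 slab on the floor; four walls sit on top of the base. The front and back walls (the −y and +y sides) span the full width; the two side walls fit between them.

The open box is on top of the table, centred.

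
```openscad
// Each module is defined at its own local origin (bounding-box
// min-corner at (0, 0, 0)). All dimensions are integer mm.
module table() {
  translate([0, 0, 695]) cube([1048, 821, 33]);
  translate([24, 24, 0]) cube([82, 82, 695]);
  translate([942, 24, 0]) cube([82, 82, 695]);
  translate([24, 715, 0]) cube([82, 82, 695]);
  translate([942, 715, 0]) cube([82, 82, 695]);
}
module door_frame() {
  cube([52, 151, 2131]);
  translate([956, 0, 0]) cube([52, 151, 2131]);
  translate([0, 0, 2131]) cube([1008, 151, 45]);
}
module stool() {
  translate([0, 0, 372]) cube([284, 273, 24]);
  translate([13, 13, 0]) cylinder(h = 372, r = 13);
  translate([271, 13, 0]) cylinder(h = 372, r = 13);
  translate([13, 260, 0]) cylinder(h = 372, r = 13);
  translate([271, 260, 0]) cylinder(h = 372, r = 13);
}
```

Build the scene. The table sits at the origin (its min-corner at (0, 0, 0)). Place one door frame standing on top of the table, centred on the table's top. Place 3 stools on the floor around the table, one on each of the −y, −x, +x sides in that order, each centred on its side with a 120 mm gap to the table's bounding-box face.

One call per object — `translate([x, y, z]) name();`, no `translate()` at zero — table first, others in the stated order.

table();
translate([20, 335, 728]) door_frame();
translate([382, -393, 0]) stool();
translate([-404, 274, 0]) stool();
translate([1168, 274, 0]) stool();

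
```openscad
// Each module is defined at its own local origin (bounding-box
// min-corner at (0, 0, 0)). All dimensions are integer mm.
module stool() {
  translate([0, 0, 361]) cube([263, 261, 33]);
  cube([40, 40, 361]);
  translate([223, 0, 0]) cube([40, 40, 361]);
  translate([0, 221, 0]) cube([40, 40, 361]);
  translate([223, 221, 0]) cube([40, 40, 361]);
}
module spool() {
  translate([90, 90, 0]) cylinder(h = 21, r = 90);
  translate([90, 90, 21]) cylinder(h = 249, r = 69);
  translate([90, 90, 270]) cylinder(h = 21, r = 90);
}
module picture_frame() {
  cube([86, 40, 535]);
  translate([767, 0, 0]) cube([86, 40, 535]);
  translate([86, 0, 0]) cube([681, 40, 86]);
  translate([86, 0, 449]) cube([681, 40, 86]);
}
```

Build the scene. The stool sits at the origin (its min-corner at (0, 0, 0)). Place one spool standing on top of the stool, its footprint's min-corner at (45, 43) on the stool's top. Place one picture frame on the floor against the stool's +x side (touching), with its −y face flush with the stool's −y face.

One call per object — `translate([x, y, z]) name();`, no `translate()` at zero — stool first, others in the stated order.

stool();
translate([45, 43, 394]) spool();
translate([263, 0, 0]) picture_frame();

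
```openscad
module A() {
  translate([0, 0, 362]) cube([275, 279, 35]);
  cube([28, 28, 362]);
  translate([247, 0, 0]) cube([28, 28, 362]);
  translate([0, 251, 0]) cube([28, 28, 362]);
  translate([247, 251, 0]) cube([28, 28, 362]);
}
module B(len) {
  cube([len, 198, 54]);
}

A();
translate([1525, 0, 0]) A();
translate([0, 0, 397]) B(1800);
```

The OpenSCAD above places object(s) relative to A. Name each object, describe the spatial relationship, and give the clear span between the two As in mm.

A is a stool. B is a beam. A beam spans the tops of two stools. The clear span between the two stools is 1250 mm.

Second stool starts at x = 1525; first ends at x = 275; clear span = 1525 − 275 = 1250 mm.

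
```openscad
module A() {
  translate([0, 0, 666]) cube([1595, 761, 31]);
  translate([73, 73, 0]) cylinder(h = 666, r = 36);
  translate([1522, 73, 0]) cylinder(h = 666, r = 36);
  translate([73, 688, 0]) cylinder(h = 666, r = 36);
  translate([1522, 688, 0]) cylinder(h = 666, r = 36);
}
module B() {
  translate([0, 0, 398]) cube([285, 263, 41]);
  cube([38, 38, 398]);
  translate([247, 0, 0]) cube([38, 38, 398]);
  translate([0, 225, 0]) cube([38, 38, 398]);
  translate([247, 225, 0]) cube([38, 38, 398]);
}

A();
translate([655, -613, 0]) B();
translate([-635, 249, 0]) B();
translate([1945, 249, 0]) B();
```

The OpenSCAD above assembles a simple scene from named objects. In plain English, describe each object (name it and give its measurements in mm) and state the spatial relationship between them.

A is a table with a 1595×761 mm rectangular top, 31 mm thick, top surface at z = 697 mm, supported by four round legs of 72 mm diameter, each leg's bounding box inset 37 mm from the nearest pair of top edges, running from the floor.

B is a simple wooden stool: a rectangular seat 285 mm (x) by 263 mm (y), 41 mm thick, top face at z = 439 mm, on four square legs, each 38×38 mm in cross-section. The legs rest on z = 0, each flush with a corner of the seat.

Three stools sit around the table at the −y, −x, +x sides.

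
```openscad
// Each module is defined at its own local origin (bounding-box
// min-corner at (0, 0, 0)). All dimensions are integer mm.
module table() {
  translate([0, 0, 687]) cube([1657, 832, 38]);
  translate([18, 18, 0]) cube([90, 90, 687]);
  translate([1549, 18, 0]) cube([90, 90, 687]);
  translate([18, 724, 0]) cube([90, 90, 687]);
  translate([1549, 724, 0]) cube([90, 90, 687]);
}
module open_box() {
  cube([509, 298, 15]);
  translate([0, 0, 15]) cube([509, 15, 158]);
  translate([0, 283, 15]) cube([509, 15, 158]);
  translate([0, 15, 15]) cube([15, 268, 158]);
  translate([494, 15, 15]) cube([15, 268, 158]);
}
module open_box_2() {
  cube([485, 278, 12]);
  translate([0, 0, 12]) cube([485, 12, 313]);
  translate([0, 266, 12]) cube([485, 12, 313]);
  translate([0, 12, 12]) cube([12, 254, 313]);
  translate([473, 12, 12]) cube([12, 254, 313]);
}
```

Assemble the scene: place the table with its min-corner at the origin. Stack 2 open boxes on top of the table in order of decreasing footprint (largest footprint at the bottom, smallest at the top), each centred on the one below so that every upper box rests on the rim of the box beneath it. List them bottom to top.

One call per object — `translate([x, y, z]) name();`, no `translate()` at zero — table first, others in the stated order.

table();
translate([574, 267, 725]) open_box();
translate([586, 277, 898]) open_box_2();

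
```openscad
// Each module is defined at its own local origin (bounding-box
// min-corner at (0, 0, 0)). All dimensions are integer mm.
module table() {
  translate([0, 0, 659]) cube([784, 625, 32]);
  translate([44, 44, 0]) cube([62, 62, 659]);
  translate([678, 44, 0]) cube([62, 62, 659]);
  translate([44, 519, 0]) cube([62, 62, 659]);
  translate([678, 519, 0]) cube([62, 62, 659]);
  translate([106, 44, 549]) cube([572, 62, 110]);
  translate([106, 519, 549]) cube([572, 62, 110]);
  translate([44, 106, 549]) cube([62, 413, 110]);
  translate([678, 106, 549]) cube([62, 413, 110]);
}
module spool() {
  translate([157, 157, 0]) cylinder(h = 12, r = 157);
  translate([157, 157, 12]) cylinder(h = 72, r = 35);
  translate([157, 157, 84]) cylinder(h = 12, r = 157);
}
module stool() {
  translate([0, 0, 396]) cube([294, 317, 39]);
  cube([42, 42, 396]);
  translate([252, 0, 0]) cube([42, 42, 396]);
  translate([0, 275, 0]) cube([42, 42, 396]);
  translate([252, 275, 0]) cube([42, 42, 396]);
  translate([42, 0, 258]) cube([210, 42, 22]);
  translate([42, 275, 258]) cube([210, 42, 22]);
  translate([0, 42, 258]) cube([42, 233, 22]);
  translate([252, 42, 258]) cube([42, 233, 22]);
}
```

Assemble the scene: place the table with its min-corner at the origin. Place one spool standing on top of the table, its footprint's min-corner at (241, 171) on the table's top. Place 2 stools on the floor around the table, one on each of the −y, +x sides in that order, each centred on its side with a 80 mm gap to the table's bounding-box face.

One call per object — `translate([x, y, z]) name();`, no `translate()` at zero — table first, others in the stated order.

table();
translate([241, 171, 691]) spool();
translate([245, -397, 0]) stool();
translate([864, 154, 0]) stool();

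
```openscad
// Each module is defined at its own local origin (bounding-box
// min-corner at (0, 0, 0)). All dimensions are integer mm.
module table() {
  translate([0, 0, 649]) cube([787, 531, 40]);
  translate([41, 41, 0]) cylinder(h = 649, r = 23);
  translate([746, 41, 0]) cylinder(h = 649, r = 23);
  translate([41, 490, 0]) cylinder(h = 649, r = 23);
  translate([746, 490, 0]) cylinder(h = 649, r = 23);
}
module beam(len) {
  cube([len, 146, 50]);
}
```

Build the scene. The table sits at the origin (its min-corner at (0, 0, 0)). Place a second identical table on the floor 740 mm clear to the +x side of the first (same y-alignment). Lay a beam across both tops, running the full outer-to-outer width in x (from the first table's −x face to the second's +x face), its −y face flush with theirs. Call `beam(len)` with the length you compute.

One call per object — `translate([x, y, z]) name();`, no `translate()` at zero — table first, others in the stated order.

table();
translate([1527, 0, 0]) table();
translate([0, 0, 689]) beam(2314);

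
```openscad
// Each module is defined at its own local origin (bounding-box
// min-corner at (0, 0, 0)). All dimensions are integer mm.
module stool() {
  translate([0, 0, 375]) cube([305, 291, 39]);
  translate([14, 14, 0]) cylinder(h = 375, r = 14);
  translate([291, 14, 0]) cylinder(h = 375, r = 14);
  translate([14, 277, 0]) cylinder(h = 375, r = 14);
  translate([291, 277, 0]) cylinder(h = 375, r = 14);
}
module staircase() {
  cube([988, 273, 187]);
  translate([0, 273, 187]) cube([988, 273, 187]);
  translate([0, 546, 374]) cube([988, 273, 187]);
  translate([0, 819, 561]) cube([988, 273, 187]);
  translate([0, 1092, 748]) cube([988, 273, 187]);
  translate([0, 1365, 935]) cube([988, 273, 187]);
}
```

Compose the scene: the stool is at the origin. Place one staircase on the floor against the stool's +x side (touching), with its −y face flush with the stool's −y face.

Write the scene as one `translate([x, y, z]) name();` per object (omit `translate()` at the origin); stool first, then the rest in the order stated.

stool();
translate([305, 0, 0]) staircase();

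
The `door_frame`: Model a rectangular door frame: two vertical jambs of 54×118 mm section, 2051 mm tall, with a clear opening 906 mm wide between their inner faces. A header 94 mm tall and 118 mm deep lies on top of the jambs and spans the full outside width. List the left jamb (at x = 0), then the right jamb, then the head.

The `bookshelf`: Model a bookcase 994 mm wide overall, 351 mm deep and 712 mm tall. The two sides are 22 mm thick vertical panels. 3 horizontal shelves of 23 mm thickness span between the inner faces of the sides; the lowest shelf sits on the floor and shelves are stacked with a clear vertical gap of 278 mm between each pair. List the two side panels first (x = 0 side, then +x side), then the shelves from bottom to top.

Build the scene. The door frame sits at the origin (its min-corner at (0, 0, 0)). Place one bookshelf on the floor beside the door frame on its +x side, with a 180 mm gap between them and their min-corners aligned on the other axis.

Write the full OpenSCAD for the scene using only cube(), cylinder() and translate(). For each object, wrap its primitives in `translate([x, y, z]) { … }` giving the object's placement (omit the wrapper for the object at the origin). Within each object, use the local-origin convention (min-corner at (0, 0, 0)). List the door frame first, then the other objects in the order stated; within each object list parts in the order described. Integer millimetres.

cube([54, 118, 2051]);
translate([960, 0, 0]) cube([54, 118, 2051]);
translate([0, 0, 2051]) cube([1014, 118, 94]);
translate([1194, 0, 0]) {
  cube([22, 351, 712]);
  translate([972, 0, 0]) cube([22, 351, 712]);
  translate([22, 0, 0]) cube([950, 351, 23]);
  translate([22, 0, 301]) cube([950, 351, 23]);
  translate([22, 0, 602]) cube([950, 351, 23]);
}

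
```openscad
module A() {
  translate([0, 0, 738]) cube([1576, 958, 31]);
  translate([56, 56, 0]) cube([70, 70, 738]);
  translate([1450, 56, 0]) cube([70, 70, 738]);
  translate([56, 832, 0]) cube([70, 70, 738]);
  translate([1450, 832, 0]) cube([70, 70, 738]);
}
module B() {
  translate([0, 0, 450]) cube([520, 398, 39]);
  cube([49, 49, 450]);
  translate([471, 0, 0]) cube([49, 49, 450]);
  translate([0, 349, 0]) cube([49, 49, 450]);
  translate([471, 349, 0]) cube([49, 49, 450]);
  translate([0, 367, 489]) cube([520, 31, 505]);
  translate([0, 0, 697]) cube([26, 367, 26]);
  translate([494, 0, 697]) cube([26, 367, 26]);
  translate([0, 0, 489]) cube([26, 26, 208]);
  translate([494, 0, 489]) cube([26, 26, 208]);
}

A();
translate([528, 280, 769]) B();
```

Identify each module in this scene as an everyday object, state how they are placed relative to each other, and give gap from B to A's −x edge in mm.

The chair's min-x is at 528; the table's min-x is 0; gap = 528 mm.

A is a table. B is a chair. The chair is on top of the table, centred. The gap from the chair to the table's −x edge is 528 mm.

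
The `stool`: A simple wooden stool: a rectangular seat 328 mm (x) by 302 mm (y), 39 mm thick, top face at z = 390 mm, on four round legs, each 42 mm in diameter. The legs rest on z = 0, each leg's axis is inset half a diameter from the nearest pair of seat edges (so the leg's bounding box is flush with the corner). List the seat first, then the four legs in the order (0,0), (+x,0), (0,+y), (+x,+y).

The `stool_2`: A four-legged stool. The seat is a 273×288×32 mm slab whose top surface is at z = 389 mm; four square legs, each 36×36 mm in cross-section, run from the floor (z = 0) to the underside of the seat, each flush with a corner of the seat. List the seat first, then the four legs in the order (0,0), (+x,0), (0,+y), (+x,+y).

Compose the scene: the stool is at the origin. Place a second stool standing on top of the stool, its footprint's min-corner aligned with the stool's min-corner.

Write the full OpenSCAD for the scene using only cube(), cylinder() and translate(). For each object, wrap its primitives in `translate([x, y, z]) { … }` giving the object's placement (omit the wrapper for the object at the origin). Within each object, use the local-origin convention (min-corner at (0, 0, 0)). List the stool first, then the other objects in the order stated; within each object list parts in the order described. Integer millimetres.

translate([0, 0, 351]) cube([328, 302, 39]);
translate([21, 21, 0]) cylinder(h = 351, r = 21);
translate([307, 21, 0]) cylinder(h = 351, r = 21);
translate([21, 281, 0]) cylinder(h = 351, r = 21);
translate([307, 281, 0]) cylinder(h = 351, r = 21);
translate([0, 0, 390]) {
  translate([0, 0, 357]) cube([273, 288, 32]);
  cube([36, 36, 357]);
  translate([237, 0, 0]) cube([36, 36, 357]);
  translate([0, 252, 0]) cube([36, 36, 357]);
  translate([237, 252, 0]) cube([36, 36, 357]);
}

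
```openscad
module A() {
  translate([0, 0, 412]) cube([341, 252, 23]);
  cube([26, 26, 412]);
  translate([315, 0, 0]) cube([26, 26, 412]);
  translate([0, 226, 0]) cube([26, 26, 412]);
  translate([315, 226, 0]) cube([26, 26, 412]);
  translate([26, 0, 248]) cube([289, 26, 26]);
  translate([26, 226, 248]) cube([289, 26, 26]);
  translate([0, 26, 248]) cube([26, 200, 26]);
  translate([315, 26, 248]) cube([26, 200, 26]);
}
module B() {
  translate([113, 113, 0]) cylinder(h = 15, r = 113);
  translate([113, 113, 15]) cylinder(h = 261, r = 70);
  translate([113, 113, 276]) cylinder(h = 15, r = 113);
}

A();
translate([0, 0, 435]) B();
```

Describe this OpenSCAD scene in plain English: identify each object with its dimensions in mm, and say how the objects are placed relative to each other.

A is a simple wooden stool: a rectangular seat 341 mm (x) by 252 mm (y), 23 mm thick, top face at z = 435 mm, on four square legs, each 26×26 mm in cross-section. The legs rest on z = 0, each flush with a corner of the seat. Four stretchers, 26 mm wide and 26 mm tall, connect adjacent legs with their undersides at z = 248 mm, each running between the inner faces of the legs it joins and aligned with the legs' outer faces on the other axis.

B is a spool: two coaxial disc flanges of radius 113 mm and thickness 15 mm, joined by a core cylinder of radius 70 mm and height 261 mm. The lower flange rests on z = 0 and the three cylinders share a vertical axis.

The spool is on top of the stool.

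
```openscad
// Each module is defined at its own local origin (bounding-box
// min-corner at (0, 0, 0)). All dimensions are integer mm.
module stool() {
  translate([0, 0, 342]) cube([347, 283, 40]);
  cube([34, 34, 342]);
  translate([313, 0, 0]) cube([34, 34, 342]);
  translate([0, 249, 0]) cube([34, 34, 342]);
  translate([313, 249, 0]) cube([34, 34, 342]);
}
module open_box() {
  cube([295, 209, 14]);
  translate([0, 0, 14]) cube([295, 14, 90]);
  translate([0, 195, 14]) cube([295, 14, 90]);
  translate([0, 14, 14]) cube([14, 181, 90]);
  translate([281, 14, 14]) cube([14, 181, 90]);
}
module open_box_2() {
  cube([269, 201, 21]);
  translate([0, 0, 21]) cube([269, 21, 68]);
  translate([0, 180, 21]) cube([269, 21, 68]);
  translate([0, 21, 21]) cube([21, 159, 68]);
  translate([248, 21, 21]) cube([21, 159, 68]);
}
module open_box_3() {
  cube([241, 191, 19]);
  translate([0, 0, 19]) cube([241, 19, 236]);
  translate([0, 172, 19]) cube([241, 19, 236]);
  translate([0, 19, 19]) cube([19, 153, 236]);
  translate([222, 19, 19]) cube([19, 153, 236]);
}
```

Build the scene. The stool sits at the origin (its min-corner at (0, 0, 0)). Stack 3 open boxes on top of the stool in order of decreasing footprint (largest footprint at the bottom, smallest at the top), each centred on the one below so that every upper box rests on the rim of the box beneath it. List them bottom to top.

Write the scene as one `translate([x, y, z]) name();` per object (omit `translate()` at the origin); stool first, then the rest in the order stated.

stool();
translate([26, 37, 382]) open_box();
translate([39, 41, 486]) open_box_2();
translate([53, 46, 575]) open_box_3();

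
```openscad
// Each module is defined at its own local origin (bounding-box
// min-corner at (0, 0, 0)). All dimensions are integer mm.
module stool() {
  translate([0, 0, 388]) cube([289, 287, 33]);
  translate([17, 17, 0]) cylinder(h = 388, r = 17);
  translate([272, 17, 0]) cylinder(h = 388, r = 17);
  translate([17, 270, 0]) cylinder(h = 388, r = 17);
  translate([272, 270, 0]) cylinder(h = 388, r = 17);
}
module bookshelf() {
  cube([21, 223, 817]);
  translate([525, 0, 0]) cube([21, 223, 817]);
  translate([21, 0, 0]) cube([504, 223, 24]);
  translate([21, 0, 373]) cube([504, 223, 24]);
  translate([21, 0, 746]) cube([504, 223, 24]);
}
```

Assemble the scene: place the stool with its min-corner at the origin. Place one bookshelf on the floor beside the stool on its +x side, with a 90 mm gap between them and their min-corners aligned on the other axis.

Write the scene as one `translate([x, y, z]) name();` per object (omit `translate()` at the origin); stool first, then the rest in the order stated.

stool();
translate([379, 0, 0]) bookshelf();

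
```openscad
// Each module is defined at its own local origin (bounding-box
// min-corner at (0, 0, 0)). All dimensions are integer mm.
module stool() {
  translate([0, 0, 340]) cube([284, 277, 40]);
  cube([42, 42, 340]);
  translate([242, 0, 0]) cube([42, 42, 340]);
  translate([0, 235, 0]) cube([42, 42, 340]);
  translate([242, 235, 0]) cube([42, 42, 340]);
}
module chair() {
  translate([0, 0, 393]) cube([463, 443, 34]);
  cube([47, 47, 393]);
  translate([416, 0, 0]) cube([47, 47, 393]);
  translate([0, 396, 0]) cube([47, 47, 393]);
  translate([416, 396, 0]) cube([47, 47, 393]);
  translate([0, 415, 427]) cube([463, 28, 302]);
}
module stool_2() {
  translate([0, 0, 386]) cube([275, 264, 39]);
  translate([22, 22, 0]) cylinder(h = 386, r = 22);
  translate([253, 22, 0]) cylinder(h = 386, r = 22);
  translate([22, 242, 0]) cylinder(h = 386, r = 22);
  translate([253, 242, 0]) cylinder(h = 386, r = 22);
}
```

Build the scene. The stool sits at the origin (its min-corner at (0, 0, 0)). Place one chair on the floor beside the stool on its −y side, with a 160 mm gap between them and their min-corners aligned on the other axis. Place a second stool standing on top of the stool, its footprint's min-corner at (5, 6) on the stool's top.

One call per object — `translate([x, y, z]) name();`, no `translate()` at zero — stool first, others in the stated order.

stool();
translate([0, -603, 0]) chair();
translate([5, 6, 380]) stool_2();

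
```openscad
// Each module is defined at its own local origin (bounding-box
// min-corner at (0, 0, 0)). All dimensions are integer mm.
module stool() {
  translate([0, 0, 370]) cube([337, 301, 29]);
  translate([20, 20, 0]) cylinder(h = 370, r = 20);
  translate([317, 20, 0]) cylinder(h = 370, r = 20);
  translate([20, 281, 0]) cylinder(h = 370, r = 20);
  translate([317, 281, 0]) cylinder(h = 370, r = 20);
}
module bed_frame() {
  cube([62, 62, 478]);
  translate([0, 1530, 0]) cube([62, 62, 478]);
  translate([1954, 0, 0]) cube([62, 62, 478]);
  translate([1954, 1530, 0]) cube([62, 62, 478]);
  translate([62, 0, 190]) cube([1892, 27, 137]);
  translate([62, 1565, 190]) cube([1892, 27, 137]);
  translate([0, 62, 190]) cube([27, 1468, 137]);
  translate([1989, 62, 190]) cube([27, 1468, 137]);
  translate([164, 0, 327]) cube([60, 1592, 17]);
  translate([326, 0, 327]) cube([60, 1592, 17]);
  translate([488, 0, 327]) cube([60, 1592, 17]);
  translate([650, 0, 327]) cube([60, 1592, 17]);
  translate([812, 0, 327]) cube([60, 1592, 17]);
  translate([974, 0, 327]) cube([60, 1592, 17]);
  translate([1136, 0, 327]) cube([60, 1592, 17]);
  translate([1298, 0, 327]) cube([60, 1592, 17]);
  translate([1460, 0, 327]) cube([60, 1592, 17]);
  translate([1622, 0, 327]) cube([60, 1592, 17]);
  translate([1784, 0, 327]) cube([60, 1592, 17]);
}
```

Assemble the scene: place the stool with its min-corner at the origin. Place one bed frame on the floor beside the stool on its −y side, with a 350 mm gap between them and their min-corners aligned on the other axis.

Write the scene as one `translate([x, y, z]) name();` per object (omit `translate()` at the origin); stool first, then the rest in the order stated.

stool();
translate([0, -1942, 0]) bed_frame();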